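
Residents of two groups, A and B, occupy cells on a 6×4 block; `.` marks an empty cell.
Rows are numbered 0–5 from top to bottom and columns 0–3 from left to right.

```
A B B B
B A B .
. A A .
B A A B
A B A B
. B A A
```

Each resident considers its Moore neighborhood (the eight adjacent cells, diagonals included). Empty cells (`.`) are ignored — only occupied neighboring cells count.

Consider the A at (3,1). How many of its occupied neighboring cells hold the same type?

Occupied neighbors of (3,1): (2,1)=A, (2,2)=A, (3,0)=B, (3,2)=A, (4,0)=A, (4,1)=B, (4,2)=A.
Same type (A): 5 of 7.

5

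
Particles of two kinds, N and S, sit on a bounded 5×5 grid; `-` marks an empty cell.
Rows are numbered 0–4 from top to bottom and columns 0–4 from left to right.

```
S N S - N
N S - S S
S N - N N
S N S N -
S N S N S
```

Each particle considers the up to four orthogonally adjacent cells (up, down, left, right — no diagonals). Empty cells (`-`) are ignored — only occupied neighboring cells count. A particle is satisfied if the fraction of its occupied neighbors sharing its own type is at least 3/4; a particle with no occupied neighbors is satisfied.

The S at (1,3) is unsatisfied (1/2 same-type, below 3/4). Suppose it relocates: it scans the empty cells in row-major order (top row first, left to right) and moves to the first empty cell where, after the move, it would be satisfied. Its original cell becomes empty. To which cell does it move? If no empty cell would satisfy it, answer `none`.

(1,2)

Vacating (1,3). Empty cells in order:
  (0,3): 1/2 same-type → still unsatisfied.
  (1,2): 2/2 same-type → satisfied — stop here.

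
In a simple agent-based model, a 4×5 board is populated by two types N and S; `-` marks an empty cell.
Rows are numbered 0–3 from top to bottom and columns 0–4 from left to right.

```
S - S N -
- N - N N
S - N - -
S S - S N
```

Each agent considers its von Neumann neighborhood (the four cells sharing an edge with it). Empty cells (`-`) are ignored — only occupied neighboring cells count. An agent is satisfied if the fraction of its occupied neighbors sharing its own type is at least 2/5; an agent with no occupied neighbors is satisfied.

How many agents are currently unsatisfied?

3

Row 0: (0,0)S 0/0 ok · (0,2)S 0/1 unhappy · (0,3)N 1/2 ok
Row 1: (1,1)N 0/0 ok · (1,3)N 2/2 ok · (1,4)N 1/1 ok
Row 2: (2,0)S 1/1 ok · (2,2)N 0/0 ok
Row 3: (3,0)S 2/2 ok · (3,1)S 1/1 ok · (3,3)S 0/1 unhappy · (3,4)N 0/1 unhappy
Unsatisfied: (0,2), (3,3), (3,4) — 3 in total.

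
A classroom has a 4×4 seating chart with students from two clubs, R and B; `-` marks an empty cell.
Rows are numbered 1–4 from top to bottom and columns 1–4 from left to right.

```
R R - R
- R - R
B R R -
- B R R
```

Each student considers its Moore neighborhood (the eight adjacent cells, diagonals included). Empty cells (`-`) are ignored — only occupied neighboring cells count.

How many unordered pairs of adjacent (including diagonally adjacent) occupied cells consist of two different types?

Scan each occupied cell's neighbors to the right and below (and the two forward diagonals) so each pair is counted once.
From row 1: 0 unlike of 4 pairs (running 0/4).
From row 2: 1 unlike of 4 pairs (running 1/8).
From row 3: 3 unlike of 8 pairs (running 4/16).
From row 4: 1 unlike of 2 pairs (running 5/18).
Total adjacent occupied pairs: 18; unlike-type pairs: 5.

5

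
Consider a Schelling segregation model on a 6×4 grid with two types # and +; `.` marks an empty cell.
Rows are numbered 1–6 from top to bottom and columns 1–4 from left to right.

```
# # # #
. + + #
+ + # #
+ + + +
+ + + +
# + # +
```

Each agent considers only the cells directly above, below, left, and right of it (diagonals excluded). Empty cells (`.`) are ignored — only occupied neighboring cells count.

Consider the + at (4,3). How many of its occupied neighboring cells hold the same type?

3

Occupied neighbors of (4,3): (3,3)=#, (5,3)=+, (4,2)=+, (4,4)=+.
Same type (+): 3 of 4.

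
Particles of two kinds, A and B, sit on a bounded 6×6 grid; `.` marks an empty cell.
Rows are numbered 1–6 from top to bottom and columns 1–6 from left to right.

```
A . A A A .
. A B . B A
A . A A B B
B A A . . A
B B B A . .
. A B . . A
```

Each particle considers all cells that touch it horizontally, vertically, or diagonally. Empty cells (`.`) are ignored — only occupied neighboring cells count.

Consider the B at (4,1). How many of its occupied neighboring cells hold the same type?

2

Occupied neighbors of (4,1): (3,1)=A, (4,2)=A, (5,1)=B, (5,2)=B.
Same type (B): 2 of 4.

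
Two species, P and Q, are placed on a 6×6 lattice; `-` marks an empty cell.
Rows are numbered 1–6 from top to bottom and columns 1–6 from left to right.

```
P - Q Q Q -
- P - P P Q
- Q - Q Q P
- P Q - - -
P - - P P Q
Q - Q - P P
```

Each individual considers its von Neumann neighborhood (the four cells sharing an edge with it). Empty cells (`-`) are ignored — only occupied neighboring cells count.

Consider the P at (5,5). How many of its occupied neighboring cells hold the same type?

Occupied neighbors of (5,5): (6,5)=P, (5,4)=P, (5,6)=Q.
Same type (P): 2 of 3.

2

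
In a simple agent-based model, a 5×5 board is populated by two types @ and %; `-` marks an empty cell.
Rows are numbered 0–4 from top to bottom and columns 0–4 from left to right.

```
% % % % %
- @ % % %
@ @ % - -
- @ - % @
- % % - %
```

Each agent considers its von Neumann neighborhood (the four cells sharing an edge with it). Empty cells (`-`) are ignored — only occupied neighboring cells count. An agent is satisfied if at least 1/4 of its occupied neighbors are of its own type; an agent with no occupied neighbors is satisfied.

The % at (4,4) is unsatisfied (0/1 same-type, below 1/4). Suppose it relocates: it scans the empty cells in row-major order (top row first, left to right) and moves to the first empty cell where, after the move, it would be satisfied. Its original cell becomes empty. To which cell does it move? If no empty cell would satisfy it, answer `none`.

Vacating (4,4). Empty cells in order:
  (1,0): 1/3 same-type → satisfied — stop here.

(1,0)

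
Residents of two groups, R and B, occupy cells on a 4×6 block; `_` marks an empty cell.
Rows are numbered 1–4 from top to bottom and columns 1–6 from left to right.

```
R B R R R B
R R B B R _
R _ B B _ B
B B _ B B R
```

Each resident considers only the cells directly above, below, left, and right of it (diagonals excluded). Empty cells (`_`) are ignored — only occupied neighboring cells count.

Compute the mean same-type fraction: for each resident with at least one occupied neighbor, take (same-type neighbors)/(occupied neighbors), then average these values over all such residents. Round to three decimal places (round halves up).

0.525

(1,1)R 1/2
(1,2)B 0/3
(1,3)R 1/3
(1,4)R 2/3
(1,5)R 2/3
(1,6)B 0/1
(2,1)R 3/3
(2,2)R 1/3
(2,3)B 2/4
(2,4)B 2/4
(2,5)R 1/2
(3,1)R 1/2
(3,3)B 2/2
(3,4)B 3/3
(3,6)B 0/1
(4,1)B 1/2
(4,2)B 1/1
(4,4)B 2/2
(4,5)B 1/2
(4,6)R 0/2
Sum over 20 residents: 1/2 + 0/3 + 1/3 + 2/3 + 2/3 + 0/1 + 3/3 + 1/3 + 2/4 + 2/4 + 1/2 + 1/2 + 2/2 + 3/3 + 0/1 + 1/2 + 1/1 + 2/2 + 1/2 + 0/2 = 21/2; mean = 21/2 ÷ 20 = 21/40 = 0.525 → 0.525.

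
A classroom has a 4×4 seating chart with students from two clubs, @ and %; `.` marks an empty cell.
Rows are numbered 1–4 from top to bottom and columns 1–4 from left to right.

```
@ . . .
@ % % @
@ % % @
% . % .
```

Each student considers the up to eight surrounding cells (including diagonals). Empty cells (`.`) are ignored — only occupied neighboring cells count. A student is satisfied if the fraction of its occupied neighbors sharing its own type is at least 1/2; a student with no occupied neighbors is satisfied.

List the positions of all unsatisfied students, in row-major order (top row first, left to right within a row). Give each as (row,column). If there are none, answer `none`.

(1,1)@ 1/2 satisfied
(2,1)@ 2/4 satisfied
(2,2)% 3/6 satisfied
(2,3)% 3/5 satisfied
(2,4)@ 1/3 not
(3,1)@ 1/4 not
(3,2)% 5/7 satisfied
(3,3)% 4/6 satisfied
(3,4)@ 1/4 not
(4,1)% 1/2 satisfied
(4,3)% 2/3 satisfied

(2,4), (3,1), (3,4)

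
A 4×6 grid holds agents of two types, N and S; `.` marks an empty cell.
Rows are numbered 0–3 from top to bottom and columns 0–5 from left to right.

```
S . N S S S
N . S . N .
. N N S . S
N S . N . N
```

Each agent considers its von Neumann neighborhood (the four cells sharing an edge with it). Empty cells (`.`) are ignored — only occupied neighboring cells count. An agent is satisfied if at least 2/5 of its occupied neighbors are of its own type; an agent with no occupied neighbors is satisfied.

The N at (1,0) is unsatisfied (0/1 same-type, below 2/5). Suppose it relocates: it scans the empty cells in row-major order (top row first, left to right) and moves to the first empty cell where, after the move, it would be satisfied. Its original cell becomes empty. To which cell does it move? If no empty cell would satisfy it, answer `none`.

(0,1)

Vacating (1,0). Empty cells in order:
  (0,1): 1/2 same-type → satisfied — stop here.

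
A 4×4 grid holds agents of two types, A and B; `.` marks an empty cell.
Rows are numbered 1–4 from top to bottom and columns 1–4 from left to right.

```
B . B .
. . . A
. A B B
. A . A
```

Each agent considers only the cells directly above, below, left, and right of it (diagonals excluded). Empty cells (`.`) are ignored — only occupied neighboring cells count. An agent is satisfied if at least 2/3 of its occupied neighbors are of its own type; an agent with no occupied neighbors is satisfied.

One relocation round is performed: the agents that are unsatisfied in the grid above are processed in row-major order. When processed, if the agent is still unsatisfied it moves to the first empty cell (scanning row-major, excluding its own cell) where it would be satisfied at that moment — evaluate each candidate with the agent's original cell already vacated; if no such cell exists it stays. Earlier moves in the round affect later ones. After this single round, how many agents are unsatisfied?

1

Initially unsatisfied (in order): (2,4), (3,2), (3,3), (3,4), (4,4).
  (2,4) → (2,2).
  (3,2): now satisfied by earlier moves; stays.
  (3,3) → (1,2).
  (3,4) → (1,4).
  (4,4): now satisfied by earlier moves; stays.
Resulting grid:
B B B B
. A . .
. A . .
. A . A
Unsatisfied now: (2,2).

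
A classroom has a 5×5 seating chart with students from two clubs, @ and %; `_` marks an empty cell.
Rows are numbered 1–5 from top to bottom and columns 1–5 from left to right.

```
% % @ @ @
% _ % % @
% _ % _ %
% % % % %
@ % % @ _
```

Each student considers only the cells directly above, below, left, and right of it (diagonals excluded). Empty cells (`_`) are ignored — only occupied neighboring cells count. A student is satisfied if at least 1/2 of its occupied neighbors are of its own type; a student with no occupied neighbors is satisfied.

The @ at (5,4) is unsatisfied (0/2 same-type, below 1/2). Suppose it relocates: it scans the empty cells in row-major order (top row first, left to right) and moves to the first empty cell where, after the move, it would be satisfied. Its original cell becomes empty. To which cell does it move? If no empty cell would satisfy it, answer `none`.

none

Vacating (5,4). Empty cells in order:
  (2,2): 0/3 same-type → still unsatisfied.
  (3,2): 0/3 same-type → still unsatisfied.
  (3,4): 0/4 same-type → still unsatisfied.
  (5,5): 0/1 same-type → still unsatisfied.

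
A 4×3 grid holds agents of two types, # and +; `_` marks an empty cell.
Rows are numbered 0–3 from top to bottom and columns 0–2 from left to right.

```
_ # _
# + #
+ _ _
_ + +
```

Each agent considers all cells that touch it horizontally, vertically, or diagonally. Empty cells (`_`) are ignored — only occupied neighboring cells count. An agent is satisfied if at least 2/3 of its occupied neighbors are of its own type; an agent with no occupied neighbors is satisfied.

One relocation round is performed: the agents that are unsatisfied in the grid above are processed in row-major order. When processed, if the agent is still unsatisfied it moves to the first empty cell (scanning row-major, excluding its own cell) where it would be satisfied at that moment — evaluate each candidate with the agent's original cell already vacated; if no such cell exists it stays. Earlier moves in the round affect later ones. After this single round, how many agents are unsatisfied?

0

Initially unsatisfied (in order): (1,0), (1,1), (1,2).
  (1,0) → (0,2).
  (1,1) → (2,1).
  (1,2): now satisfied by earlier moves; stays.
Resulting grid:
_ # #
_ _ #
+ + _
_ + +
All satisfied now.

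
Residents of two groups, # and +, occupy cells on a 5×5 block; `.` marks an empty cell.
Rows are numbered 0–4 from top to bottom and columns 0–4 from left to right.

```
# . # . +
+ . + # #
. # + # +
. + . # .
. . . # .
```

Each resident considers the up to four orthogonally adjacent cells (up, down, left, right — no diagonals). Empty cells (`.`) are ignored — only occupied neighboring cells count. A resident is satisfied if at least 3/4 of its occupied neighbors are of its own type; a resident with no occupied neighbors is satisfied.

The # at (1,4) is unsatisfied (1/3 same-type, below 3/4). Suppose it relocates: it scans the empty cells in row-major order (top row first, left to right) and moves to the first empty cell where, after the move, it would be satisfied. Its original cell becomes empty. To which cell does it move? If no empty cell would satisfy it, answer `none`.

(0,1)

Vacating (1,4). Empty cells in order:
  (0,1): 2/2 same-type → satisfied — stop here.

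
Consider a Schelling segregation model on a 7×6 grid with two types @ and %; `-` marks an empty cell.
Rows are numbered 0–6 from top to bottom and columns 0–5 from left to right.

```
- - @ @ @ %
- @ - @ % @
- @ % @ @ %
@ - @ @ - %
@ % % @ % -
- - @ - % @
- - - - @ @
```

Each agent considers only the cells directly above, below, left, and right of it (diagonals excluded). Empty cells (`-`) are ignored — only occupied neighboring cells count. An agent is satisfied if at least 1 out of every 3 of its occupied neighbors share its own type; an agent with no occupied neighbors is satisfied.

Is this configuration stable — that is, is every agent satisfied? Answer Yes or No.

(0,2)@ 1/1 satisfied
(0,3)@ 3/3 satisfied
(0,4)@ 1/3 satisfied
(0,5)% 0/2 not
(1,1)@ 1/1 satisfied
(1,3)@ 2/3 satisfied
(1,4)% 0/4 not
(1,5)@ 0/3 not
(2,1)@ 1/2 satisfied
(2,2)% 0/3 not
(2,3)@ 3/4 satisfied
(2,4)@ 1/3 satisfied
(2,5)% 1/3 satisfied
(3,0)@ 1/1 satisfied
(3,2)@ 1/3 satisfied
(3,3)@ 3/3 satisfied
(3,5)% 1/1 satisfied
(4,0)@ 1/2 satisfied
(4,1)% 1/2 satisfied
(4,2)% 1/4 not
(4,3)@ 1/3 satisfied
(4,4)% 1/2 satisfied
(5,2)@ 0/1 not
(5,4)% 1/3 satisfied
(5,5)@ 1/2 satisfied
(6,4)@ 1/2 satisfied
(6,5)@ 2/2 satisfied
For instance (0,5) has only 0/2 same-type neighbors, below 1/3.

No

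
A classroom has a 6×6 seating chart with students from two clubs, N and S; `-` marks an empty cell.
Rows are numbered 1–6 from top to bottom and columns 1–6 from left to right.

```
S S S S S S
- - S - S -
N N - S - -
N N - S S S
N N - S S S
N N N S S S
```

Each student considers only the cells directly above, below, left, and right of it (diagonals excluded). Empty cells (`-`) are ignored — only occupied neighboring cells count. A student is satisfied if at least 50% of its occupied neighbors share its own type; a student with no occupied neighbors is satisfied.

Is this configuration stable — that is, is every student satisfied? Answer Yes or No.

Yes

Row 1: (1,1)S 1/1 ok · (1,2)S 2/2 ok · (1,3)S 3/3 ok · (1,4)S 2/2 ok · (1,5)S 3/3 ok · (1,6)S 1/1 ok
Row 2: (2,3)S 1/1 ok · (2,5)S 1/1 ok
Row 3: (3,1)N 2/2 ok · (3,2)N 2/2 ok · (3,4)S 1/1 ok
Row 4: (4,1)N 3/3 ok · (4,2)N 3/3 ok · (4,4)S 3/3 ok · (4,5)S 3/3 ok · (4,6)S 2/2 ok
Row 5: (5,1)N 3/3 ok · (5,2)N 3/3 ok · (5,4)S 3/3 ok · (5,5)S 4/4 ok · (5,6)S 3/3 ok
Row 6: (6,1)N 2/2 ok · (6,2)N 3/3 ok · (6,3)N 1/2 ok · (6,4)S 2/3 ok · (6,5)S 3/3 ok · (6,6)S 2/2 ok
All meet the threshold, so the configuration is stable.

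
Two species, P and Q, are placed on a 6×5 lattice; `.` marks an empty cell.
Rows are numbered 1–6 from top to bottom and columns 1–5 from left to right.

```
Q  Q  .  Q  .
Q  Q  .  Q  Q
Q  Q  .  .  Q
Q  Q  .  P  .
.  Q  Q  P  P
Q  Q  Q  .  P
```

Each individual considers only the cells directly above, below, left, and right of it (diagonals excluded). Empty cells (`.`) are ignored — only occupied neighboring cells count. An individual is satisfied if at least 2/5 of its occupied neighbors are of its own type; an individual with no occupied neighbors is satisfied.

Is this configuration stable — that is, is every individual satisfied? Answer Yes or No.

Yes

Row 1: (1,1)Q 2/2 ok · (1,2)Q 2/2 ok · (1,4)Q 1/1 ok
Row 2: (2,1)Q 3/3 ok · (2,2)Q 3/3 ok · (2,4)Q 2/2 ok · (2,5)Q 2/2 ok
Row 3: (3,1)Q 3/3 ok · (3,2)Q 3/3 ok · (3,5)Q 1/1 ok
Row 4: (4,1)Q 2/2 ok · (4,2)Q 3/3 ok · (4,4)P 1/1 ok
Row 5: (5,2)Q 3/3 ok · (5,3)Q 2/3 ok · (5,4)P 2/3 ok · (5,5)P 2/2 ok
Row 6: (6,1)Q 1/1 ok · (6,2)Q 3/3 ok · (6,3)Q 2/2 ok · (6,5)P 1/1 ok
All meet the threshold, so the configuration is stable.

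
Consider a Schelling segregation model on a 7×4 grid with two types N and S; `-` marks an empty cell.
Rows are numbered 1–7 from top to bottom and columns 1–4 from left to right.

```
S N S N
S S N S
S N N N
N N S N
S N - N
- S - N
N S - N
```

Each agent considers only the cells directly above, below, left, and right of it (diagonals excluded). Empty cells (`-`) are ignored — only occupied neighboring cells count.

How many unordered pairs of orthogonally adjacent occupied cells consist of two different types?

Scan each occupied cell's neighbors to the right and below so each pair is counted once.
From row 1: 6 unlike of 7 pairs (running 6/7).
From row 2: 4 unlike of 7 pairs (running 10/14).
From row 3: 3 unlike of 7 pairs (running 13/21).
From row 4: 3 unlike of 6 pairs (running 16/27).
From row 5: 2 unlike of 3 pairs (running 18/30).
From row 6: 0 unlike of 2 pairs (running 18/32).
From row 7: 1 unlike of 1 pairs (running 19/33).
Total adjacent occupied pairs: 33; unlike-type pairs: 19.

19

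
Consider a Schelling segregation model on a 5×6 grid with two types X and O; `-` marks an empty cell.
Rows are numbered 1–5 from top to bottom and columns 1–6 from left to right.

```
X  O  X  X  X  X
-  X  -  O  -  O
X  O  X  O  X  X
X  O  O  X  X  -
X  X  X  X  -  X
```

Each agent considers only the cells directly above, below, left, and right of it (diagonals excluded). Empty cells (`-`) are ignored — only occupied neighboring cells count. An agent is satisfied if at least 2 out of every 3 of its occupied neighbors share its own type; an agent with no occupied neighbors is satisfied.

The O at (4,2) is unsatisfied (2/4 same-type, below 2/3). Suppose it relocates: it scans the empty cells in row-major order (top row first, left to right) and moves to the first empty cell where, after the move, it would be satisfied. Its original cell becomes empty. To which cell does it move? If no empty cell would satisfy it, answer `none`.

none

Vacating (4,2). Empty cells in order:
  (2,1): 0/3 same-type → still unsatisfied.
  (2,3): 1/4 same-type → still unsatisfied.
  (2,5): 2/4 same-type → still unsatisfied.
  (4,6): 0/3 same-type → still unsatisfied.
  (5,5): 0/3 same-type → still unsatisfied.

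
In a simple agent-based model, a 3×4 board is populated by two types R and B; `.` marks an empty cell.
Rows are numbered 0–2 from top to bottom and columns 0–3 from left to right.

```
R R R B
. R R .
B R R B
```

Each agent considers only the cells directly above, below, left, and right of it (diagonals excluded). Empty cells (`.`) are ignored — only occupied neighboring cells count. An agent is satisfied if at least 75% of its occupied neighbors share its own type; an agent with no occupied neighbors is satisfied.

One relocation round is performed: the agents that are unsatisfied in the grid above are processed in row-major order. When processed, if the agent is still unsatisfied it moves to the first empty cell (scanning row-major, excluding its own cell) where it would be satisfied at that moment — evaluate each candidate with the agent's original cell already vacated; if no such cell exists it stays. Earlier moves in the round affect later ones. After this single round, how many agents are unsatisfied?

6

Initially unsatisfied (in order): (0,2), (0,3), (2,0), (2,1), (2,2), (2,3).
  (0,2): no empty cell satisfies it; stays.
  (0,3): no empty cell satisfies it; stays.
  (2,0): no empty cell satisfies it; stays.
  (2,1): no empty cell satisfies it; stays.
  (2,2): no empty cell satisfies it; stays.
  (2,3): no empty cell satisfies it; stays.
Resulting grid:
R R R B
. R R .
B R R B
Unsatisfied now: (0,2), (0,3), (2,0), (2,1), (2,2), (2,3).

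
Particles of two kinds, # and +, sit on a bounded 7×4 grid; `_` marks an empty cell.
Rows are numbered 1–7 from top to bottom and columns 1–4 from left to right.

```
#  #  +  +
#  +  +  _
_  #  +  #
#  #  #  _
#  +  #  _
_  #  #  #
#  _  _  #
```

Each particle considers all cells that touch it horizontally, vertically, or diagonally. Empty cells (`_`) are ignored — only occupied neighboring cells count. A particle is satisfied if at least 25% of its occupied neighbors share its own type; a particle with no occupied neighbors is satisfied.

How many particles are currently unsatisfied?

1

Row 1: (1,1)# 2/3 ok · (1,2)# 2/5 ok · (1,3)+ 3/4 ok · (1,4)+ 2/2 ok
Row 2: (2,1)# 3/4 ok · (2,2)+ 3/7 ok · (2,3)+ 4/7 ok
Row 3: (3,2)# 4/7 ok · (3,3)+ 2/6 ok · (3,4)# 1/3 ok
Row 4: (4,1)# 3/4 ok · (4,2)# 5/7 ok · (4,3)# 4/6 ok
Row 5: (5,1)# 3/4 ok · (5,2)+ 0/7 unhappy · (5,3)# 5/6 ok
Row 6: (6,2)# 4/5 ok · (6,3)# 4/5 ok · (6,4)# 3/3 ok
Row 7: (7,1)# 1/1 ok · (7,4)# 2/2 ok
Unsatisfied: (5,2) — 1 in total.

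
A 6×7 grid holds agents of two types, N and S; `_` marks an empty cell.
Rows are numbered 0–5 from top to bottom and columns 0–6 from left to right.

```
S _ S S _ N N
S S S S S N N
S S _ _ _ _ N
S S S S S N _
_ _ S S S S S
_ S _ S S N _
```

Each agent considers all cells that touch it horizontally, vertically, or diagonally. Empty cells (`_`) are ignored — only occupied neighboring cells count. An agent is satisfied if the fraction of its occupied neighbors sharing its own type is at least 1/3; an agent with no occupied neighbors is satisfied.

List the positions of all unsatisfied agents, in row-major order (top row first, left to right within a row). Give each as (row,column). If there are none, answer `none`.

(0,0)S 2/2 satisfied
(0,2)S 4/4 satisfied
(0,3)S 4/4 satisfied
(0,5)N 3/4 satisfied
(0,6)N 3/3 satisfied
(1,0)S 4/4 satisfied
(1,1)S 6/6 satisfied
(1,2)S 5/5 satisfied
(1,3)S 4/4 satisfied
(1,4)S 2/4 satisfied
(1,5)N 4/5 satisfied
(1,6)N 4/4 satisfied
(2,0)S 5/5 satisfied
(2,1)S 7/7 satisfied
(2,6)N 3/3 satisfied
(3,0)S 3/3 satisfied
(3,1)S 5/5 satisfied
(3,2)S 5/5 satisfied
(3,3)S 5/5 satisfied
(3,4)S 4/5 satisfied
(3,5)N 1/5 not
(4,2)S 6/6 satisfied
(4,3)S 7/7 satisfied
(4,4)S 6/8 satisfied
(4,5)S 4/6 satisfied
(4,6)S 1/3 satisfied
(5,1)S 1/1 satisfied
(5,3)S 4/4 satisfied
(5,4)S 4/5 satisfied
(5,5)N 0/4 not

(3,5), (5,5)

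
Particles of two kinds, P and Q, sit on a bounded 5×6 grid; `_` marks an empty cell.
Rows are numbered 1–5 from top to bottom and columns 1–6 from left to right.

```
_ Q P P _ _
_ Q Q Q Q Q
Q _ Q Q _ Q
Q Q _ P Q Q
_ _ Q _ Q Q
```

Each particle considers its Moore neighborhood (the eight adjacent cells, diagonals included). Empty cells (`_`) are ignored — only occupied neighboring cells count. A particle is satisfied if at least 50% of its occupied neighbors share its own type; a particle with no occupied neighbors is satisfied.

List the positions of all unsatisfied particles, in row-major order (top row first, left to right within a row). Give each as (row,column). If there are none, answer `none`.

(1,3), (1,4), (4,4)

Row 1: (1,2)Q 2/3 ok · (1,3)P 1/5 unhappy · (1,4)P 1/4 unhappy
Row 2: (2,2)Q 4/5 ok · (2,3)Q 5/7 ok · (2,4)Q 4/6 ok · (2,5)Q 4/5 ok · (2,6)Q 2/2 ok
Row 3: (3,1)Q 3/3 ok · (3,3)Q 5/6 ok · (3,4)Q 5/6 ok · (3,6)Q 4/4 ok
Row 4: (4,1)Q 2/2 ok · (4,2)Q 4/4 ok · (4,4)P 0/5 unhappy · (4,5)Q 5/6 ok · (4,6)Q 4/4 ok
Row 5: (5,3)Q 1/2 ok · (5,5)Q 3/4 ok · (5,6)Q 3/3 ok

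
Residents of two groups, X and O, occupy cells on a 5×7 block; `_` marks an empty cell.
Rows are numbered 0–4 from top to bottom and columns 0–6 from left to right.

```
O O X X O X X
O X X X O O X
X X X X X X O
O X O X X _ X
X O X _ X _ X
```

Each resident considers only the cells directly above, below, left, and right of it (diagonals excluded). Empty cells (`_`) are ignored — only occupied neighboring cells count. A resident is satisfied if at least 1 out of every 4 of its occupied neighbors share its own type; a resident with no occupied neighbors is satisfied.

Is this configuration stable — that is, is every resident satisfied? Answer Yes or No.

No

Row 0: (0,0)O 2/2 ok · (0,1)O 1/3 ok · (0,2)X 2/3 ok · (0,3)X 2/3 ok · (0,4)O 1/3 ok · (0,5)X 1/3 ok · (0,6)X 2/2 ok
Row 1: (1,0)O 1/3 ok · (1,1)X 2/4 ok · (1,2)X 4/4 ok · (1,3)X 3/4 ok · (1,4)O 2/4 ok · (1,5)O 1/4 ok · (1,6)X 1/3 ok
Row 2: (2,0)X 1/3 ok · (2,1)X 4/4 ok · (2,2)X 3/4 ok · (2,3)X 4/4 ok · (2,4)X 3/4 ok · (2,5)X 1/3 ok · (2,6)O 0/3 unhappy
Row 3: (3,0)O 0/3 unhappy · (3,1)X 1/4 ok · (3,2)O 0/4 unhappy · (3,3)X 2/3 ok · (3,4)X 3/3 ok · (3,6)X 1/2 ok
Row 4: (4,0)X 0/2 unhappy · (4,1)O 0/3 unhappy · (4,2)X 0/2 unhappy · (4,4)X 1/1 ok · (4,6)X 1/1 ok
For instance (2,6) has only 0/3 same-type neighbors, below 1/4.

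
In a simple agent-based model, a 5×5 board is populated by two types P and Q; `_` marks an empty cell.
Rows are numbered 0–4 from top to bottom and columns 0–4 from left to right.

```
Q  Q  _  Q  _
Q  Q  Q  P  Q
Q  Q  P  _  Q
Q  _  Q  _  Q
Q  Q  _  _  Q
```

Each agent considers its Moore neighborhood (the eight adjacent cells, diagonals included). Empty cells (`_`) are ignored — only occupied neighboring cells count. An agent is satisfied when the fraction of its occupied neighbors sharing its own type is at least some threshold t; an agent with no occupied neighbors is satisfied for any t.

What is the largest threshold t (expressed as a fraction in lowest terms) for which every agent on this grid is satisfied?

1/5

(0,0)Q 3/3
(0,1)Q 4/4
(0,3)Q 2/3
(1,0)Q 5/5
(1,1)Q 6/7
(1,2)Q 4/6
(1,3)P 1/5
(1,4)Q 2/3
(2,0)Q 4/4
(2,1)Q 6/7
(2,2)P 1/5
(2,4)Q 2/3
(3,0)Q 4/4
(3,2)Q 2/3
(3,4)Q 2/2
(4,0)Q 2/2
(4,1)Q 3/3
(4,4)Q 1/1
The smallest same-type fraction is 1/5 at (1,3), which reduces to 1/5. Any threshold above that leaves this agent unsatisfied.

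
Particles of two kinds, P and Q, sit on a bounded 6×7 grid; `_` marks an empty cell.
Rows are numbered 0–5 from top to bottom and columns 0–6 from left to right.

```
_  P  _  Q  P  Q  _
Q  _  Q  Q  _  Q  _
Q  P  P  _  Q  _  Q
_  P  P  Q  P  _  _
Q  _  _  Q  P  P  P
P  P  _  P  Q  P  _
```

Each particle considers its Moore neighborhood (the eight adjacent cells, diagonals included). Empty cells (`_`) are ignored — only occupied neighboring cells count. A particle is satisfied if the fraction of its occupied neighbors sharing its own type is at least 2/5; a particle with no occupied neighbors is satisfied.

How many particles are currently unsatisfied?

(0,1)P 0/2 not
(0,3)Q 2/3 satisfied
(0,4)P 0/4 not
(0,5)Q 1/2 satisfied
(1,0)Q 1/3 not
(1,2)Q 2/5 satisfied
(1,3)Q 3/5 satisfied
(1,5)Q 3/4 satisfied
(2,0)Q 1/3 not
(2,1)P 3/6 satisfied
(2,2)P 3/6 satisfied
(2,4)Q 3/4 satisfied
(2,6)Q 1/1 satisfied
(3,1)P 3/5 satisfied
(3,2)P 3/5 satisfied
(3,3)Q 2/6 not
(3,4)P 2/5 satisfied
(4,0)Q 0/3 not
(4,3)Q 2/6 not
(4,4)P 4/7 satisfied
(4,5)P 4/5 satisfied
(4,6)P 2/2 satisfied
(5,0)P 1/2 satisfied
(5,1)P 1/2 satisfied
(5,3)P 1/3 not
(5,4)Q 1/5 not
(5,5)P 3/4 satisfied
Unsatisfied: (0,1), (0,4), (1,0), (2,0), (3,3), (4,0), (4,3), (5,3), (5,4) — 9 in total.

9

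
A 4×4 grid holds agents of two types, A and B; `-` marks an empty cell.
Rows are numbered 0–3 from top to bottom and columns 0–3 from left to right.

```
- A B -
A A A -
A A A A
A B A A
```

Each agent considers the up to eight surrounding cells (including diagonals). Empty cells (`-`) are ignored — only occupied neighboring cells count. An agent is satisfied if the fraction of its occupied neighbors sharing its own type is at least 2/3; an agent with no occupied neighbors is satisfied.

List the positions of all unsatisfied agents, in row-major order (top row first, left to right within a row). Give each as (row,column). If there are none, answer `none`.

Row 0: (0,1)A 3/4 ok · (0,2)B 0/3 unhappy
Row 1: (1,0)A 4/4 ok · (1,1)A 6/7 ok · (1,2)A 5/6 ok
Row 2: (2,0)A 4/5 ok · (2,1)A 7/8 ok · (2,2)A 6/7 ok · (2,3)A 4/4 ok
Row 3: (3,0)A 2/3 ok · (3,1)B 0/5 unhappy · (3,2)A 4/5 ok · (3,3)A 3/3 ok

(0,2), (3,1)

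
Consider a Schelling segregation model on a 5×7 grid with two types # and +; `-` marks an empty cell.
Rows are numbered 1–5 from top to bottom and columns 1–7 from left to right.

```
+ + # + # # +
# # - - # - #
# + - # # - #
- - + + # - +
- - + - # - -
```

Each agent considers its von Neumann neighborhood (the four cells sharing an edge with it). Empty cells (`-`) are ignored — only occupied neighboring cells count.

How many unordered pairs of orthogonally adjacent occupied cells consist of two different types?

Scan each occupied cell's neighbors to the right and below so each pair is counted once.
Row 1: +(1,1)–+(1,2)= +(1,1)–#(2,1)≠ +(1,2)–#(1,3)≠ +(1,2)–#(2,2)≠ #(1,3)–+(1,4)≠ +(1,4)–#(1,5)≠ #(1,5)–#(1,6)= #(1,5)–#(2,5)= #(1,6)–+(1,7)≠ +(1,7)–#(2,7)≠  → 7/10 unlike.
Row 2: #(2,1)–#(2,2)= #(2,1)–#(3,1)= #(2,2)–+(3,2)≠ #(2,5)–#(3,5)= #(2,7)–#(3,7)=  → 1/5 unlike.
Row 3: #(3,1)–+(3,2)≠ #(3,4)–#(3,5)= #(3,4)–+(4,4)≠ #(3,5)–#(4,5)= #(3,7)–+(4,7)≠  → 3/5 unlike.
Row 4: +(4,3)–+(4,4)= +(4,3)–+(5,3)= +(4,4)–#(4,5)≠ #(4,5)–#(5,5)=  → 1/4 unlike.
Total adjacent occupied pairs: 24; unlike-type pairs: 12.

12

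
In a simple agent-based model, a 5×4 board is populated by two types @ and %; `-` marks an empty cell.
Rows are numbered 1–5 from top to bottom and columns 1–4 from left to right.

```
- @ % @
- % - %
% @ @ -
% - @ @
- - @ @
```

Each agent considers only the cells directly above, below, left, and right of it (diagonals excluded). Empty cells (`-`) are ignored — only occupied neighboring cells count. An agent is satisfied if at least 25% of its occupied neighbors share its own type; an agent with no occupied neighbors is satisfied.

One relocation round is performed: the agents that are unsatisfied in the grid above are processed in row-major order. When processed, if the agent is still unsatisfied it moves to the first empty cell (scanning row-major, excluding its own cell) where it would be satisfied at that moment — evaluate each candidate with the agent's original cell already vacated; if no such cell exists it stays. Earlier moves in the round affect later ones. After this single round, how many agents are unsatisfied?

Initially unsatisfied (in order): (1,2), (1,3), (1,4), (2,2), (2,4).
  (1,2) → (1,1).
  (1,3) → (1,2).
  (1,4) → (2,1).
  (2,2): now satisfied by earlier moves; stays.
  (2,4): now satisfied by earlier moves; stays.
Resulting grid:
@ % - -
@ % - %
% @ @ -
% - @ @
- - @ @
All satisfied now.

0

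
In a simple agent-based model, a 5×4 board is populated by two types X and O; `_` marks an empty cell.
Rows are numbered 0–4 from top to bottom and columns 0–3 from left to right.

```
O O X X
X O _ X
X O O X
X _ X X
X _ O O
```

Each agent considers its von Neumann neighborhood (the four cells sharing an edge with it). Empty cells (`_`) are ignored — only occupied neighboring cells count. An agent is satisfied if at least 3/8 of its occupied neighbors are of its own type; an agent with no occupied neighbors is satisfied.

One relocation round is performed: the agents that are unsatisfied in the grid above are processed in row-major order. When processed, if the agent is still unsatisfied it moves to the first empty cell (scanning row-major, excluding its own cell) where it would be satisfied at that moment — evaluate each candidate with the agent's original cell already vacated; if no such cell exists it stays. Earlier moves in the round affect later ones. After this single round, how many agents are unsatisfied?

1

Initially unsatisfied (in order): (1,0), (2,2), (3,2).
  (1,0) → (1,2).
  (2,2) → (1,0).
  (3,2): now satisfied by earlier moves; stays.
Resulting grid:
O O X X
O O X X
X O _ X
X _ X X
X _ O O
Unsatisfied now: (2,0).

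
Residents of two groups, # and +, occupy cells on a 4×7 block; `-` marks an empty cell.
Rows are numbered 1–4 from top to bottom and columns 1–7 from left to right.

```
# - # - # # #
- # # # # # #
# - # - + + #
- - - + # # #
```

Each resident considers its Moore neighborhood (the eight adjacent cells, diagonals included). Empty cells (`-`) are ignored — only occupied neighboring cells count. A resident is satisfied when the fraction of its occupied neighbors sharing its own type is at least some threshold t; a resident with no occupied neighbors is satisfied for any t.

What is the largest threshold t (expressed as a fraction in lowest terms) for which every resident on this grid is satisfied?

(1,1)# 1/1
(1,3)# 3/3
(1,5)# 4/4
(1,6)# 5/5
(1,7)# 3/3
(2,2)# 5/5
(2,3)# 4/4
(2,4)# 5/6
(2,5)# 4/6
(2,6)# 6/8
(2,7)# 4/5
(3,1)# 1/1
(3,3)# 3/4
(3,5)+ 2/7
(3,6)+ 1/8
(3,7)# 4/5
(4,4)+ 1/3
(4,5)# 1/4
(4,6)# 3/5
(4,7)# 2/3
The smallest same-type fraction is 1/8 at (3,6), which reduces to 1/8. Any threshold above that leaves this resident unsatisfied.

1/8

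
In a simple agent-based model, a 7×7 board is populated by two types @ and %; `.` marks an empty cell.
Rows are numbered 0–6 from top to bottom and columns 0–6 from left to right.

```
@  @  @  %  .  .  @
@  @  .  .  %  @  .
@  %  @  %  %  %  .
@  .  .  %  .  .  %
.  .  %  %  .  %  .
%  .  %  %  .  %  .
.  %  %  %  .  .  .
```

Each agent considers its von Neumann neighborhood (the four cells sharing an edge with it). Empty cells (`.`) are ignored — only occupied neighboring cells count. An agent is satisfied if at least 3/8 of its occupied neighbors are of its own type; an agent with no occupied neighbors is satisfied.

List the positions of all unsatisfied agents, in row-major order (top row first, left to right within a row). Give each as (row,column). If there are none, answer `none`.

Row 0: (0,0)@ 2/2 satisfied · (0,1)@ 3/3 satisfied · (0,2)@ 1/2 satisfied · (0,3)% 0/1 not · (0,6)@ 0/0 satisfied
Row 1: (1,0)@ 3/3 satisfied · (1,1)@ 2/3 satisfied · (1,4)% 1/2 satisfied · (1,5)@ 0/2 not
Row 2: (2,0)@ 2/3 satisfied · (2,1)% 0/3 not · (2,2)@ 0/2 not · (2,3)% 2/3 satisfied · (2,4)% 3/3 satisfied · (2,5)% 1/2 satisfied
Row 3: (3,0)@ 1/1 satisfied · (3,3)% 2/2 satisfied · (3,6)% 0/0 satisfied
Row 4: (4,2)% 2/2 satisfied · (4,3)% 3/3 satisfied · (4,5)% 1/1 satisfied
Row 5: (5,0)% 0/0 satisfied · (5,2)% 3/3 satisfied · (5,3)% 3/3 satisfied · (5,5)% 1/1 satisfied
Row 6: (6,1)% 1/1 satisfied · (6,2)% 3/3 satisfied · (6,3)% 2/2 satisfied

(0,3), (1,5), (2,1), (2,2)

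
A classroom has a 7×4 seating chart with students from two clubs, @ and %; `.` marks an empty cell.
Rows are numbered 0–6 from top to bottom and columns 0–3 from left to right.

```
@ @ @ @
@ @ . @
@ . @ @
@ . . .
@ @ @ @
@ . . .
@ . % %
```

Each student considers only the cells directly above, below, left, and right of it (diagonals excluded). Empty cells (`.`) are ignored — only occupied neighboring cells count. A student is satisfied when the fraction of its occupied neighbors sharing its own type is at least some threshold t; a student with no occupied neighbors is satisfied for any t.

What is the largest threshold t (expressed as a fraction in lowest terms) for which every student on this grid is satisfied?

1/1

Row 0: (0,0)@ 2/2 · (0,1)@ 3/3 · (0,2)@ 2/2 · (0,3)@ 2/2
Row 1: (1,0)@ 3/3 · (1,1)@ 2/2 · (1,3)@ 2/2
Row 2: (2,0)@ 2/2 · (2,2)@ 1/1 · (2,3)@ 2/2
Row 3: (3,0)@ 2/2
Row 4: (4,0)@ 3/3 · (4,1)@ 2/2 · (4,2)@ 2/2 · (4,3)@ 1/1
Row 5: (5,0)@ 2/2
Row 6: (6,0)@ 1/1 · (6,2)% 1/1 · (6,3)% 1/1
The smallest same-type fraction is 2/2 at (0,0), which reduces to 1/1. Any threshold above that leaves this student unsatisfied.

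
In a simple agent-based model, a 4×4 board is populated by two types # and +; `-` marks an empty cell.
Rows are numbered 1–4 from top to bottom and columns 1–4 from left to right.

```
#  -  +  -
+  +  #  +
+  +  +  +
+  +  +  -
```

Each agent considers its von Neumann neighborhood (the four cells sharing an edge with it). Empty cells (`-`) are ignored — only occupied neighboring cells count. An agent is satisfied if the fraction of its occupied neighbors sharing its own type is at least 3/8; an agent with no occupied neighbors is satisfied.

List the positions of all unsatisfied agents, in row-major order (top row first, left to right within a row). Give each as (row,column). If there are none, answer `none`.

(1,1), (1,3), (2,3)

(1,1)# 0/1 unhappy
(1,3)+ 0/1 unhappy
(2,1)+ 2/3 ok
(2,2)+ 2/3 ok
(2,3)# 0/4 unhappy
(2,4)+ 1/2 ok
(3,1)+ 3/3 ok
(3,2)+ 4/4 ok
(3,3)+ 3/4 ok
(3,4)+ 2/2 ok
(4,1)+ 2/2 ok
(4,2)+ 3/3 ok
(4,3)+ 2/2 ok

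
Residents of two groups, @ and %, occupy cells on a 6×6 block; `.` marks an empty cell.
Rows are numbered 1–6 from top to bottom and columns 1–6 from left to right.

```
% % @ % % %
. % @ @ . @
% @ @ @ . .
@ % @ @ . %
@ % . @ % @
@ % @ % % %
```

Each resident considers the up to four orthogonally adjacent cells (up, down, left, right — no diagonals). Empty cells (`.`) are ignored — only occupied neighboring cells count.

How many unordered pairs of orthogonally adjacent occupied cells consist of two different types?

Scan each occupied cell's neighbors to the right and below so each pair is counted once.
Row 1: %(1,1)–%(1,2)= %(1,2)–@(1,3)≠ %(1,2)–%(2,2)= @(1,3)–%(1,4)≠ @(1,3)–@(2,3)= %(1,4)–%(1,5)= %(1,4)–@(2,4)≠ %(1,5)–%(1,6)= %(1,6)–@(2,6)≠  → 4/9 unlike.
Row 2: %(2,2)–@(2,3)≠ %(2,2)–@(3,2)≠ @(2,3)–@(2,4)= @(2,3)–@(3,3)= @(2,4)–@(3,4)=  → 2/5 unlike.
Row 3: %(3,1)–@(3,2)≠ %(3,1)–@(4,1)≠ @(3,2)–@(3,3)= @(3,2)–%(4,2)≠ @(3,3)–@(3,4)= @(3,3)–@(4,3)= @(3,4)–@(4,4)=  → 3/7 unlike.
Row 4: @(4,1)–%(4,2)≠ @(4,1)–@(5,1)= %(4,2)–@(4,3)≠ %(4,2)–%(5,2)= @(4,3)–@(4,4)= @(4,4)–@(5,4)= %(4,6)–@(5,6)≠  → 3/7 unlike.
Row 5: @(5,1)–%(5,2)≠ @(5,1)–@(6,1)= %(5,2)–%(6,2)= @(5,4)–%(5,5)≠ @(5,4)–%(6,4)≠ %(5,5)–@(5,6)≠ %(5,5)–%(6,5)= @(5,6)–%(6,6)≠  → 5/8 unlike.
Row 6: @(6,1)–%(6,2)≠ %(6,2)–@(6,3)≠ @(6,3)–%(6,4)≠ %(6,4)–%(6,5)= %(6,5)–%(6,6)=  → 3/5 unlike.
Total adjacent occupied pairs: 41; unlike-type pairs: 20.

20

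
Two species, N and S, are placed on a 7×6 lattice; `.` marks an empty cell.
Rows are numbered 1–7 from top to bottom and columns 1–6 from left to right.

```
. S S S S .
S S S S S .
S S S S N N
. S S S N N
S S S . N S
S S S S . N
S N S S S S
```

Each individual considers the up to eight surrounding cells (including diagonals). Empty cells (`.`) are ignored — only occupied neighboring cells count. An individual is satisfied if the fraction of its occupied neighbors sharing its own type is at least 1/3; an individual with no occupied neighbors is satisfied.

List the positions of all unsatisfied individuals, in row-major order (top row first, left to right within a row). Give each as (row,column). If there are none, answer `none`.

(5,6), (6,6), (7,2)

Row 1: (1,2)S 4/4 ok · (1,3)S 5/5 ok · (1,4)S 5/5 ok · (1,5)S 3/3 ok
Row 2: (2,1)S 4/4 ok · (2,2)S 7/7 ok · (2,3)S 8/8 ok · (2,4)S 7/8 ok · (2,5)S 4/6 ok
Row 3: (3,1)S 4/4 ok · (3,2)S 7/7 ok · (3,3)S 8/8 ok · (3,4)S 6/8 ok · (3,5)N 3/7 ok · (3,6)N 3/4 ok
Row 4: (4,2)S 7/7 ok · (4,3)S 7/7 ok · (4,4)S 4/7 ok · (4,5)N 4/7 ok · (4,6)N 4/5 ok
Row 5: (5,1)S 4/4 ok · (5,2)S 7/7 ok · (5,3)S 7/7 ok · (5,5)N 3/6 ok · (5,6)S 0/4 unhappy
Row 6: (6,1)S 4/5 ok · (6,2)S 7/8 ok · (6,3)S 6/7 ok · (6,4)S 5/6 ok · (6,6)N 1/4 unhappy
Row 7: (7,1)S 2/3 ok · (7,2)N 0/5 unhappy · (7,3)S 4/5 ok · (7,4)S 4/4 ok · (7,5)S 3/4 ok · (7,6)S 1/2 ok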